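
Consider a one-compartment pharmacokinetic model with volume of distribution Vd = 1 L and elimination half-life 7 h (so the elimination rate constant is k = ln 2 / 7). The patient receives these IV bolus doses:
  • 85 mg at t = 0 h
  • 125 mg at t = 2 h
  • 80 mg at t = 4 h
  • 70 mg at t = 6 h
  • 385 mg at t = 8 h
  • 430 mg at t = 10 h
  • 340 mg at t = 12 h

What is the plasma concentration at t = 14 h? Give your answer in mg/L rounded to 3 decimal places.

k = ln 2 / 7 = 0.09902 per h
Dose 1 (85 mg at t=0 h): 85·exp(−0.09902·14) = 21.250 mg/L
Dose 2 (125 mg at t=2 h): 125·exp(−0.09902·12) = 38.094 mg/L
Dose 3 (80 mg at t=4 h): 80·exp(−0.09902·10) = 29.720 mg/L
Dose 4 (70 mg at t=6 h): 70·exp(−0.09902·8) = 31.700 mg/L
Dose 5 (385 mg at t=8 h): 385·exp(−0.09902·6) = 212.537 mg/L
Dose 6 (430 mg at t=10 h): 430·exp(−0.09902·4) = 289.369 mg/L
Dose 7 (340 mg at t=12 h): 340·exp(−0.09902·2) = 278.914 mg/L
C(14) = 21.250 + 38.094 + 29.720 + 31.700 + 212.537 + 289.369 + 278.914 = 901.584 mg/L

901.584 mg/L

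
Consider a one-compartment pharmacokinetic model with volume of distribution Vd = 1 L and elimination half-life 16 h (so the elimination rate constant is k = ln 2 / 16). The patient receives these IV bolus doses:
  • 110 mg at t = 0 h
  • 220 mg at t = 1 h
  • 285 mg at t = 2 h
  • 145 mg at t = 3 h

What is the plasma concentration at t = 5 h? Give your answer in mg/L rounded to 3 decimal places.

k = ln 2 / 16 = 0.04332 per h
Dose 1 (110 mg at t=0 h): 110·exp(−0.04332·5) = 88.577 mg/L
Dose 2 (220 mg at t=1 h): 220·exp(−0.04332·4) = 184.997 mg/L
Dose 3 (285 mg at t=2 h): 285·exp(−0.04332·3) = 250.266 mg/L
Dose 4 (145 mg at t=3 h): 145·exp(−0.04332·2) = 132.966 mg/L
C(5) = 88.577 + 184.997 + 250.266 + 132.966 = 656.806 mg/L

656.806 mg/L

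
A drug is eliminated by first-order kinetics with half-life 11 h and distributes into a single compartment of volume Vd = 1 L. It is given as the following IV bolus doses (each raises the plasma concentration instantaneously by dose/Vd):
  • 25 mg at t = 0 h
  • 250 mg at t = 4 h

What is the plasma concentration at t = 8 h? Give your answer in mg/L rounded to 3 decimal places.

k = ln 2 / 11 = 0.06301 per h
Dose 1 (25 mg at t=0 h): 25·exp(−0.06301·8) = 15.101 mg/L
Dose 2 (250 mg at t=4 h): 250·exp(−0.06301·4) = 194.301 mg/L
C(8) = 15.101 + 194.301 = 209.402 mg/L

209.402 mg/L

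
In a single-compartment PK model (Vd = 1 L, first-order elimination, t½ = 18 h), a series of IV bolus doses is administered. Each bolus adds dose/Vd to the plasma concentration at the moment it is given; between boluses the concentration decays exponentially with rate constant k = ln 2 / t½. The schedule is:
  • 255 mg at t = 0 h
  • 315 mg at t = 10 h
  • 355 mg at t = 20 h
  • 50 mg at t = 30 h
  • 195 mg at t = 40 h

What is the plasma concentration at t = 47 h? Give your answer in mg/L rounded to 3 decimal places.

k = ln 2 / 18 = 0.03851 per h
Dose 1 (255 mg at t=0 h): 255·exp(−0.03851·47) = 41.737 mg/L
Dose 2 (315 mg at t=10 h): 315·exp(−0.03851·37) = 75.775 mg/L
Dose 3 (355 mg at t=20 h): 355·exp(−0.03851·27) = 125.511 mg/L
Dose 4 (50 mg at t=30 h): 50·exp(−0.03851·17) = 25.981 mg/L
Dose 5 (195 mg at t=40 h): 195·exp(−0.03851·7) = 148.925 mg/L
C(47) = 41.737 + 75.775 + 125.511 + 25.981 + 148.925 = 417.930 mg/L

417.930 mg/L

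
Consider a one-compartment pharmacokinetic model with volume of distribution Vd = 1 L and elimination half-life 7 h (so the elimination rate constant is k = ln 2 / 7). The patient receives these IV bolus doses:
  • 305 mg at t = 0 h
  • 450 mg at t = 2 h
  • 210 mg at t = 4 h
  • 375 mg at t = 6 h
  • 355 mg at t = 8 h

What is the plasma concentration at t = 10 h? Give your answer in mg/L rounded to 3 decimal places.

976.600 mg/L

k = ln 2 / 7 = 0.09902 per h
Dose 1 (305 mg at t=0 h): 305·exp(−0.09902·10) = 113.307 mg/L
Dose 2 (450 mg at t=2 h): 450·exp(−0.09902·8) = 203.788 mg/L
Dose 3 (210 mg at t=4 h): 210·exp(−0.09902·6) = 115.929 mg/L
Dose 4 (375 mg at t=6 h): 375·exp(−0.09902·4) = 252.356 mg/L
Dose 5 (355 mg at t=8 h): 355·exp(−0.09902·2) = 291.219 mg/L
C(10) = 113.307 + 203.788 + 115.929 + 252.356 + 291.219 = 976.600 mg/L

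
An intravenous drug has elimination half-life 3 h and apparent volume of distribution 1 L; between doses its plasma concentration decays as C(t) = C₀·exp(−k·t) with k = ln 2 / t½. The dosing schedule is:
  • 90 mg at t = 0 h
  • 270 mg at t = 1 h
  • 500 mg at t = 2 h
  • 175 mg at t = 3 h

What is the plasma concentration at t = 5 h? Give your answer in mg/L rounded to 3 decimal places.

495.741 mg/L

k = ln 2 / 3 = 0.23105 per h
Dose 1 (90 mg at t=0 h): 90·exp(−0.23105·5) = 28.348 mg/L
Dose 2 (270 mg at t=1 h): 270·exp(−0.23105·4) = 107.150 mg/L
Dose 3 (500 mg at t=2 h): 500·exp(−0.23105·3) = 250.000 mg/L
Dose 4 (175 mg at t=3 h): 175·exp(−0.23105·2) = 110.243 mg/L
C(5) = 28.348 + 107.150 + 250.000 + 110.243 = 495.741 mg/L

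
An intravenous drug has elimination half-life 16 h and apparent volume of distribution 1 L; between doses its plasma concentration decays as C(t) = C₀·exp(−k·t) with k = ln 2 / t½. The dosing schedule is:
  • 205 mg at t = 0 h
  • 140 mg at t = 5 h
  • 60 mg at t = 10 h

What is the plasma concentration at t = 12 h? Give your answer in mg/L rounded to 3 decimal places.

k = ln 2 / 16 = 0.04332 per h
Dose 1 (205 mg at t=0 h): 205·exp(−0.04332·12) = 121.894 mg/L
Dose 2 (140 mg at t=5 h): 140·exp(−0.04332·7) = 103.378 mg/L
Dose 3 (60 mg at t=10 h): 60·exp(−0.04332·2) = 55.020 mg/L
C(12) = 121.894 + 103.378 + 55.020 = 280.292 mg/L

280.292 mg/L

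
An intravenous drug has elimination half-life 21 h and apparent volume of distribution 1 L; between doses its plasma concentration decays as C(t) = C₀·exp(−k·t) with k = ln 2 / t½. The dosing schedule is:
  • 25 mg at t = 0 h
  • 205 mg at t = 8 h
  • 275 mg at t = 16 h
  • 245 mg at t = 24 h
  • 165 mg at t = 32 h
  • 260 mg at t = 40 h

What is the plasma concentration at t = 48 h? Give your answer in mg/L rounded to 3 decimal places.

k = ln 2 / 21 = 0.03301 per h
Dose 1 (25 mg at t=0 h): 25·exp(−0.03301·48) = 5.127 mg/L
Dose 2 (205 mg at t=8 h): 205·exp(−0.03301·40) = 54.747 mg/L
Dose 3 (275 mg at t=16 h): 275·exp(−0.03301·32) = 95.636 mg/L
Dose 4 (245 mg at t=24 h): 245·exp(−0.03301·24) = 110.951 mg/L
Dose 5 (165 mg at t=32 h): 165·exp(−0.03301·16) = 97.303 mg/L
Dose 6 (260 mg at t=40 h): 260·exp(−0.03301·8) = 199.662 mg/L
C(48) = 5.127 + 54.747 + 95.636 + 110.951 + 97.303 + 199.662 = 563.427 mg/L

563.427 mg/L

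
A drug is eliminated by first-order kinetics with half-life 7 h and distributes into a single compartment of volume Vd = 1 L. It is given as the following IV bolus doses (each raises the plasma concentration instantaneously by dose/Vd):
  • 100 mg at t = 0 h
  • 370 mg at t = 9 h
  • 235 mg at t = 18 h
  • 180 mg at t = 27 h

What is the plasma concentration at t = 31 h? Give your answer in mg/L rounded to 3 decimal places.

232.530 mg/L

k = ln 2 / 7 = 0.09902 per h
Dose 1 (100 mg at t=0 h): 100·exp(−0.09902·31) = 4.644 mg/L
Dose 2 (370 mg at t=9 h): 370·exp(−0.09902·22) = 41.890 mg/L
Dose 3 (235 mg at t=18 h): 235·exp(−0.09902·13) = 64.865 mg/L
Dose 4 (180 mg at t=27 h): 180·exp(−0.09902·4) = 121.131 mg/L
C(31) = 4.644 + 41.890 + 64.865 + 121.131 = 232.530 mg/L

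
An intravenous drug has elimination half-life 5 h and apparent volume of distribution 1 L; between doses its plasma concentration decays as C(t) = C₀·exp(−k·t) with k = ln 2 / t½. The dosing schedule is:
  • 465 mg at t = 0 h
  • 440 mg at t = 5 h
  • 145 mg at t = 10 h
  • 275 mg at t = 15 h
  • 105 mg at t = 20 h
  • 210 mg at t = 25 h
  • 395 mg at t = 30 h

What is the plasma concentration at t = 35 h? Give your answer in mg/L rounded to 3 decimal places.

295.352 mg/L

k = ln 2 / 5 = 0.13863 per h
Dose 1 (465 mg at t=0 h): 465·exp(−0.13863·35) = 3.633 mg/L
Dose 2 (440 mg at t=5 h): 440·exp(−0.13863·30) = 6.875 mg/L
Dose 3 (145 mg at t=10 h): 145·exp(−0.13863·25) = 4.531 mg/L
Dose 4 (275 mg at t=15 h): 275·exp(−0.13863·20) = 17.188 mg/L
Dose 5 (105 mg at t=20 h): 105·exp(−0.13863·15) = 13.125 mg/L
Dose 6 (210 mg at t=25 h): 210·exp(−0.13863·10) = 52.500 mg/L
Dose 7 (395 mg at t=30 h): 395·exp(−0.13863·5) = 197.500 mg/L
C(35) = 3.633 + 6.875 + 4.531 + 17.188 + 13.125 + 52.500 + 197.500 = 295.352 mg/L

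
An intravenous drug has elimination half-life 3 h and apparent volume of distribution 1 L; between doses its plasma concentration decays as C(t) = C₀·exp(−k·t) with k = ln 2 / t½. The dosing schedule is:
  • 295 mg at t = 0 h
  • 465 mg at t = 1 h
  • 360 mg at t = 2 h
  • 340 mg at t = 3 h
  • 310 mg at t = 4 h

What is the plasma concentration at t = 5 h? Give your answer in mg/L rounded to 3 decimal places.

k = ln 2 / 3 = 0.23105 per h
Dose 1 (295 mg at t=0 h): 295·exp(−0.23105·5) = 92.919 mg/L
Dose 2 (465 mg at t=1 h): 465·exp(−0.23105·4) = 184.535 mg/L
Dose 3 (360 mg at t=2 h): 360·exp(−0.23105·3) = 180.000 mg/L
Dose 4 (340 mg at t=3 h): 340·exp(−0.23105·2) = 214.187 mg/L
Dose 5 (310 mg at t=4 h): 310·exp(−0.23105·1) = 246.047 mg/L
C(5) = 92.919 + 184.535 + 180.000 + 214.187 + 246.047 = 917.688 mg/L

917.688 mg/L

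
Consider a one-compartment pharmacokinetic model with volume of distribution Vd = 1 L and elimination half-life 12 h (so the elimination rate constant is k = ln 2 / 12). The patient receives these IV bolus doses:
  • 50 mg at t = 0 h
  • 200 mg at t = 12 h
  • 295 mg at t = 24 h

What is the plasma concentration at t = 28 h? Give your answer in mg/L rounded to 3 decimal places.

323.433 mg/L

k = ln 2 / 12 = 0.05776 per h
Dose 1 (50 mg at t=0 h): 50·exp(−0.05776·28) = 9.921 mg/L
Dose 2 (200 mg at t=12 h): 200·exp(−0.05776·16) = 79.370 mg/L
Dose 3 (295 mg at t=24 h): 295·exp(−0.05776·4) = 234.142 mg/L
C(28) = 9.921 + 79.370 + 234.142 = 323.433 mg/L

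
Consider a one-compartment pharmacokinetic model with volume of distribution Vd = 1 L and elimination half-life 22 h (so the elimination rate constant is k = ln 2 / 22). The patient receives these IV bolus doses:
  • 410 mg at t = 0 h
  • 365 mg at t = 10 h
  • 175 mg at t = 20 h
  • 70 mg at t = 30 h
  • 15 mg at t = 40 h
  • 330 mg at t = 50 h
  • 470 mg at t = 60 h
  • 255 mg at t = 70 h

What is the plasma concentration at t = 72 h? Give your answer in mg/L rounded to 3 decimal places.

878.749 mg/L

k = ln 2 / 22 = 0.03151 per h
Dose 1 (410 mg at t=0 h): 410·exp(−0.03151·72) = 42.422 mg/L
Dose 2 (365 mg at t=10 h): 365·exp(−0.03151·62) = 51.753 mg/L
Dose 3 (175 mg at t=20 h): 175·exp(−0.03151·52) = 34.003 mg/L
Dose 4 (70 mg at t=30 h): 70·exp(−0.03151·42) = 18.638 mg/L
Dose 5 (15 mg at t=40 h): 15·exp(−0.03151·32) = 5.473 mg/L
Dose 6 (330 mg at t=50 h): 330·exp(−0.03151·22) = 165.000 mg/L
Dose 7 (470 mg at t=60 h): 470·exp(−0.03151·12) = 322.032 mg/L
Dose 8 (255 mg at t=70 h): 255·exp(−0.03151·2) = 239.427 mg/L
C(72) = 42.422 + 51.753 + 34.003 + 18.638 + 5.473 + 165.000 + 322.032 + 239.427 = 878.749 mg/L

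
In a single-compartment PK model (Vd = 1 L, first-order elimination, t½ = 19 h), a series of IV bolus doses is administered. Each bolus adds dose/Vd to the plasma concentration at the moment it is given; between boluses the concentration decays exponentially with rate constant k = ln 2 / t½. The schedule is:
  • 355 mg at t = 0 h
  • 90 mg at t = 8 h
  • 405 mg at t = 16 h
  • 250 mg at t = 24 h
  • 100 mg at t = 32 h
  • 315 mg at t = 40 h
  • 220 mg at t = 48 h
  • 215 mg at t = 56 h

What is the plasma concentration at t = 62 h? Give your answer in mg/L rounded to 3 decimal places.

k = ln 2 / 19 = 0.03648 per h
Dose 1 (355 mg at t=0 h): 355·exp(−0.03648·62) = 36.976 mg/L
Dose 2 (90 mg at t=8 h): 90·exp(−0.03648·54) = 12.551 mg/L
Dose 3 (405 mg at t=16 h): 405·exp(−0.03648·46) = 75.622 mg/L
Dose 4 (250 mg at t=24 h): 250·exp(−0.03648·38) = 62.500 mg/L
Dose 5 (100 mg at t=32 h): 100·exp(−0.03648·30) = 33.473 mg/L
Dose 6 (315 mg at t=40 h): 315·exp(−0.03648·22) = 141.172 mg/L
Dose 7 (220 mg at t=48 h): 220·exp(−0.03648·14) = 132.011 mg/L
Dose 8 (215 mg at t=56 h): 215·exp(−0.03648·6) = 172.733 mg/L
C(62) = 36.976 + 12.551 + 75.622 + 62.500 + 33.473 + 141.172 + 132.011 + 172.733 = 667.038 mg/L

667.038 mg/L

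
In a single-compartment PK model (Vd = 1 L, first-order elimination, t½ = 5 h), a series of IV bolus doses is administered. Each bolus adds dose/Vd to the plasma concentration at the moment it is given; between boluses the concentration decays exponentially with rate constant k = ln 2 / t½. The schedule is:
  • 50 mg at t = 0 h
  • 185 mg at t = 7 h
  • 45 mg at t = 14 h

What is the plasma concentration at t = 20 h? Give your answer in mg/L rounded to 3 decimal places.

53.226 mg/L

k = ln 2 / 5 = 0.13863 per h
Dose 1 (50 mg at t=0 h): 50·exp(−0.13863·20) = 3.125 mg/L
Dose 2 (185 mg at t=7 h): 185·exp(−0.13863·13) = 30.514 mg/L
Dose 3 (45 mg at t=14 h): 45·exp(−0.13863·6) = 19.587 mg/L
C(20) = 3.125 + 30.514 + 19.587 = 53.226 mg/L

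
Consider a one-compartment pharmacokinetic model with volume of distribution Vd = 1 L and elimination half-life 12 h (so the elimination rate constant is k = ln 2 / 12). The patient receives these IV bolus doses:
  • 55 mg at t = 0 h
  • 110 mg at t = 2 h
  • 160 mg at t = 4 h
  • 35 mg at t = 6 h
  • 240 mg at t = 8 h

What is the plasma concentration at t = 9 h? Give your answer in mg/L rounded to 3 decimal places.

k = ln 2 / 12 = 0.05776 per h
Dose 1 (55 mg at t=0 h): 55·exp(−0.05776·9) = 32.703 mg/L
Dose 2 (110 mg at t=2 h): 110·exp(−0.05776·7) = 73.416 mg/L
Dose 3 (160 mg at t=4 h): 160·exp(−0.05776·5) = 119.865 mg/L
Dose 4 (35 mg at t=6 h): 35·exp(−0.05776·3) = 29.431 mg/L
Dose 5 (240 mg at t=8 h): 240·exp(−0.05776·1) = 226.530 mg/L
C(9) = 32.703 + 73.416 + 119.865 + 29.431 + 226.530 = 481.945 mg/L

481.945 mg/L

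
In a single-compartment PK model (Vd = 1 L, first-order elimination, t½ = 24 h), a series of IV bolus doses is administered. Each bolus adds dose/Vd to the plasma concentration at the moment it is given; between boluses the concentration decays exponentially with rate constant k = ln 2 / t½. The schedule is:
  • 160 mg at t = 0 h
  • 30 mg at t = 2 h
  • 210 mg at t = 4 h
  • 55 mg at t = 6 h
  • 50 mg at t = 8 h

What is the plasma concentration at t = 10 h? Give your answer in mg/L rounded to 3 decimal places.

416.457 mg/L

k = ln 2 / 24 = 0.02888 per h
Dose 1 (160 mg at t=0 h): 160·exp(−0.02888·10) = 119.865 mg/L
Dose 2 (30 mg at t=2 h): 30·exp(−0.02888·8) = 23.811 mg/L
Dose 3 (210 mg at t=4 h): 210·exp(−0.02888·6) = 176.588 mg/L
Dose 4 (55 mg at t=6 h): 55·exp(−0.02888·4) = 48.999 mg/L
Dose 5 (50 mg at t=8 h): 50·exp(−0.02888·2) = 47.194 mg/L
C(10) = 119.865 + 23.811 + 176.588 + 48.999 + 47.194 = 416.457 mg/L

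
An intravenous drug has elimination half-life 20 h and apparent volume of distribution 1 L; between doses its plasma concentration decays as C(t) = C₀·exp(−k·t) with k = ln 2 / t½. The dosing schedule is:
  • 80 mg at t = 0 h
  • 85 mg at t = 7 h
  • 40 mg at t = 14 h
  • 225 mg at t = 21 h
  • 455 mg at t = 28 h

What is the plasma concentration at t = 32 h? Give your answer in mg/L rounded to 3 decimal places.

633.344 mg/L

k = ln 2 / 20 = 0.03466 per h
Dose 1 (80 mg at t=0 h): 80·exp(−0.03466·32) = 26.390 mg/L
Dose 2 (85 mg at t=7 h): 85·exp(−0.03466·25) = 35.738 mg/L
Dose 3 (40 mg at t=14 h): 40·exp(−0.03466·18) = 21.435 mg/L
Dose 4 (225 mg at t=21 h): 225·exp(−0.03466·11) = 153.680 mg/L
Dose 5 (455 mg at t=28 h): 455·exp(−0.03466·4) = 396.101 mg/L
C(32) = 26.390 + 35.738 + 21.435 + 153.680 + 396.101 = 633.344 mg/L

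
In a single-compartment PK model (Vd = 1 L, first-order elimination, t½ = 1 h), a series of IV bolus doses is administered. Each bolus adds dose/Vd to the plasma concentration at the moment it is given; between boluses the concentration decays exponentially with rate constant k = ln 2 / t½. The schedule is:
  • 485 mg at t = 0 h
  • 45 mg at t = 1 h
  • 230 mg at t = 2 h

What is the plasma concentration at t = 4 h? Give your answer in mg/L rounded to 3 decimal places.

93.438 mg/L

k = ln 2 / 1 = 0.69315 per h
Dose 1 (485 mg at t=0 h): 485·exp(−0.69315·4) = 30.312 mg/L
Dose 2 (45 mg at t=1 h): 45·exp(−0.69315·3) = 5.625 mg/L
Dose 3 (230 mg at t=2 h): 230·exp(−0.69315·2) = 57.500 mg/L
C(4) = 30.312 + 5.625 + 57.500 = 93.438 mg/L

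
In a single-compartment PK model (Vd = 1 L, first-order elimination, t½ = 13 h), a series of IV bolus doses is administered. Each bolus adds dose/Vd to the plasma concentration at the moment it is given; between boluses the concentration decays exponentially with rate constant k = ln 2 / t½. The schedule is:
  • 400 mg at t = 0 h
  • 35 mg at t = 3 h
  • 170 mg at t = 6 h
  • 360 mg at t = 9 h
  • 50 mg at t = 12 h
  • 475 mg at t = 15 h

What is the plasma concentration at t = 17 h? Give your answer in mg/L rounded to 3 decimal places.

972.989 mg/L

k = ln 2 / 13 = 0.05332 per h
Dose 1 (400 mg at t=0 h): 400·exp(−0.05332·17) = 161.587 mg/L
Dose 2 (35 mg at t=3 h): 35·exp(−0.05332·14) = 16.591 mg/L
Dose 3 (170 mg at t=6 h): 170·exp(−0.05332·11) = 94.565 mg/L
Dose 4 (360 mg at t=9 h): 360·exp(−0.05332·8) = 234.992 mg/L
Dose 5 (50 mg at t=12 h): 50·exp(−0.05332·5) = 38.299 mg/L
Dose 6 (475 mg at t=15 h): 475·exp(−0.05332·2) = 426.954 mg/L
C(17) = 161.587 + 16.591 + 94.565 + 234.992 + 38.299 + 426.954 = 972.989 mg/L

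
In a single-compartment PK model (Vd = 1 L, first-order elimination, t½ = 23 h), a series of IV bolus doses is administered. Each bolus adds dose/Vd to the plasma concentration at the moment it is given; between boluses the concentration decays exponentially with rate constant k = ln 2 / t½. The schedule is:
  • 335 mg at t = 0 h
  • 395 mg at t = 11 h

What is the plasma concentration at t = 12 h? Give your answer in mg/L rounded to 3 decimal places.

k = ln 2 / 23 = 0.03014 per h
Dose 1 (335 mg at t=0 h): 335·exp(−0.03014·12) = 233.338 mg/L
Dose 2 (395 mg at t=11 h): 395·exp(−0.03014·1) = 383.274 mg/L
C(12) = 233.338 + 383.274 = 616.612 mg/L

616.612 mg/L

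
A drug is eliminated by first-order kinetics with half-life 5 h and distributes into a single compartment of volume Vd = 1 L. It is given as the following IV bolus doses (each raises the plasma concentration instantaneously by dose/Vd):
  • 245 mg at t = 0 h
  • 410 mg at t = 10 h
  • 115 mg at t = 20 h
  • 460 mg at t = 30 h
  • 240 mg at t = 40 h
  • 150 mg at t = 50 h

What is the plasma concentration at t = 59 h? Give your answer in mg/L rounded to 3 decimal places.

69.608 mg/L

k = ln 2 / 5 = 0.13863 per h
Dose 1 (245 mg at t=0 h): 245·exp(−0.13863·59) = 0.069 mg/L
Dose 2 (410 mg at t=10 h): 410·exp(−0.13863·49) = 0.460 mg/L
Dose 3 (115 mg at t=20 h): 115·exp(−0.13863·39) = 0.516 mg/L
Dose 4 (460 mg at t=30 h): 460·exp(−0.13863·29) = 8.256 mg/L
Dose 5 (240 mg at t=40 h): 240·exp(−0.13863·19) = 17.230 mg/L
Dose 6 (150 mg at t=50 h): 150·exp(−0.13863·9) = 43.076 mg/L
C(59) = 0.069 + 0.460 + 0.516 + 8.256 + 17.230 + 43.076 = 69.608 mg/L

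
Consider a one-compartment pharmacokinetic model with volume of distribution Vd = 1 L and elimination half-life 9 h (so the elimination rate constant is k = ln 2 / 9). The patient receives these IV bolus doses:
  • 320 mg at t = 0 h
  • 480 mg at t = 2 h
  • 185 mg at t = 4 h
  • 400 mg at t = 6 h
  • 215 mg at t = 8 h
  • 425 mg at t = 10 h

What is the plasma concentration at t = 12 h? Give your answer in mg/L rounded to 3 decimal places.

1223.417 mg/L

k = ln 2 / 9 = 0.07702 per h
Dose 1 (320 mg at t=0 h): 320·exp(−0.07702·12) = 126.992 mg/L
Dose 2 (480 mg at t=2 h): 480·exp(−0.07702·10) = 222.210 mg/L
Dose 3 (185 mg at t=4 h): 185·exp(−0.07702·8) = 99.906 mg/L
Dose 4 (400 mg at t=6 h): 400·exp(−0.07702·6) = 251.984 mg/L
Dose 5 (215 mg at t=8 h): 215·exp(−0.07702·4) = 157.996 mg/L
Dose 6 (425 mg at t=10 h): 425·exp(−0.07702·2) = 364.329 mg/L
C(12) = 126.992 + 222.210 + 99.906 + 251.984 + 157.996 + 364.329 = 1223.417 mg/L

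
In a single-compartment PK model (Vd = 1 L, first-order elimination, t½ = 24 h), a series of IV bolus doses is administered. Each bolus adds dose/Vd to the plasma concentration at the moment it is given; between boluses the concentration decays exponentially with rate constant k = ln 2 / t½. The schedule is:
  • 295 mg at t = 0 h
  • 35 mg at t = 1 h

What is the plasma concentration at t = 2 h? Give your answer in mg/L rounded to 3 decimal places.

312.447 mg/L

k = ln 2 / 24 = 0.02888 per h
Dose 1 (295 mg at t=0 h): 295·exp(−0.02888·2) = 278.443 mg/L
Dose 2 (35 mg at t=1 h): 35·exp(−0.02888·1) = 34.004 mg/L
C(2) = 278.443 + 34.004 = 312.447 mg/L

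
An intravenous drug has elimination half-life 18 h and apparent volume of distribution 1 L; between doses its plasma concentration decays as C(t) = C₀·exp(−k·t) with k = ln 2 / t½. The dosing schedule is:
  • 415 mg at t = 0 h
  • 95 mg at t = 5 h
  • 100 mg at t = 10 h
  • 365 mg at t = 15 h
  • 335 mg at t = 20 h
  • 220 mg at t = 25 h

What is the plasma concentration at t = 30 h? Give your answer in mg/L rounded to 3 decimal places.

k = ln 2 / 18 = 0.03851 per h
Dose 1 (415 mg at t=0 h): 415·exp(−0.03851·30) = 130.717 mg/L
Dose 2 (95 mg at t=5 h): 95·exp(−0.03851·25) = 36.277 mg/L
Dose 3 (100 mg at t=10 h): 100·exp(−0.03851·20) = 46.294 mg/L
Dose 4 (365 mg at t=15 h): 365·exp(−0.03851·15) = 204.849 mg/L
Dose 5 (335 mg at t=20 h): 335·exp(−0.03851·10) = 227.932 mg/L
Dose 6 (220 mg at t=25 h): 220·exp(−0.03851·5) = 181.469 mg/L
C(30) = 130.717 + 36.277 + 46.294 + 204.849 + 227.932 + 181.469 = 827.538 mg/L

827.538 mg/L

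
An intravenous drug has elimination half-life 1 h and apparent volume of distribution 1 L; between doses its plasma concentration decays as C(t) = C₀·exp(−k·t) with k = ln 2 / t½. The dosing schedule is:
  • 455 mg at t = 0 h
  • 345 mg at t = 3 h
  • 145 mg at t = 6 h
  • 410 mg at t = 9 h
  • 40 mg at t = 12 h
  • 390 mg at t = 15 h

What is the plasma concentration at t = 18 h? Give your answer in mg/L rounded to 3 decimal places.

50.223 mg/L

k = ln 2 / 1 = 0.69315 per h
Dose 1 (455 mg at t=0 h): 455·exp(−0.69315·18) = 0.002 mg/L
Dose 2 (345 mg at t=3 h): 345·exp(−0.69315·15) = 0.011 mg/L
Dose 3 (145 mg at t=6 h): 145·exp(−0.69315·12) = 0.035 mg/L
Dose 4 (410 mg at t=9 h): 410·exp(−0.69315·9) = 0.801 mg/L
Dose 5 (40 mg at t=12 h): 40·exp(−0.69315·6) = 0.625 mg/L
Dose 6 (390 mg at t=15 h): 390·exp(−0.69315·3) = 48.750 mg/L
C(18) = 0.002 + 0.011 + 0.035 + 0.801 + 0.625 + 48.750 = 50.223 mg/L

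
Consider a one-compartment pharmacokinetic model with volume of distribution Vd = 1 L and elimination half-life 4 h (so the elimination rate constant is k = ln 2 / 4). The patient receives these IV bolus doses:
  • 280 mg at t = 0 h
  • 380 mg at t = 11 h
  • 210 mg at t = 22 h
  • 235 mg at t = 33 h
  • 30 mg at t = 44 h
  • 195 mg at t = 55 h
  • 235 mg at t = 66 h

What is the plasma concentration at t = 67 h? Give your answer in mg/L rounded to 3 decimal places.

223.304 mg/L

k = ln 2 / 4 = 0.17329 per h
Dose 1 (280 mg at t=0 h): 280·exp(−0.17329·67) = 0.003 mg/L
Dose 2 (380 mg at t=11 h): 380·exp(−0.17329·56) = 0.023 mg/L
Dose 3 (210 mg at t=22 h): 210·exp(−0.17329·45) = 0.086 mg/L
Dose 4 (235 mg at t=33 h): 235·exp(−0.17329·34) = 0.649 mg/L
Dose 5 (30 mg at t=44 h): 30·exp(−0.17329·23) = 0.557 mg/L
Dose 6 (195 mg at t=55 h): 195·exp(−0.17329·12) = 24.375 mg/L
Dose 7 (235 mg at t=66 h): 235·exp(−0.17329·1) = 197.611 mg/L
C(67) = 0.003 + 0.023 + 0.086 + 0.649 + 0.557 + 24.375 + 197.611 = 223.304 mg/L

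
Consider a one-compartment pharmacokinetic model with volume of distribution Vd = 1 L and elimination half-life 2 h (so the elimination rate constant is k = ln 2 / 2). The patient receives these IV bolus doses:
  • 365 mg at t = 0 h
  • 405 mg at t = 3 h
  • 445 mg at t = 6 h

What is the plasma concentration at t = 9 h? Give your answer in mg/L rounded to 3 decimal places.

224.087 mg/L

k = ln 2 / 2 = 0.34657 per h
Dose 1 (365 mg at t=0 h): 365·exp(−0.34657·9) = 16.131 mg/L
Dose 2 (405 mg at t=3 h): 405·exp(−0.34657·6) = 50.625 mg/L
Dose 3 (445 mg at t=6 h): 445·exp(−0.34657·3) = 157.331 mg/L
C(9) = 16.131 + 50.625 + 157.331 = 224.087 mg/L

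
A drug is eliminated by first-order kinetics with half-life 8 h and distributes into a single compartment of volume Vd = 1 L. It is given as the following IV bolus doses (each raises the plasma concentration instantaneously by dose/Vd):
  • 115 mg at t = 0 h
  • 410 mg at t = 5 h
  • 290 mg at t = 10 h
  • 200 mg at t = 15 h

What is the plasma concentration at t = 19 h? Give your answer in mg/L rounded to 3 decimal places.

418.450 mg/L

k = ln 2 / 8 = 0.08664 per h
Dose 1 (115 mg at t=0 h): 115·exp(−0.08664·19) = 22.169 mg/L
Dose 2 (410 mg at t=5 h): 410·exp(−0.08664·14) = 121.894 mg/L
Dose 3 (290 mg at t=10 h): 290·exp(−0.08664·9) = 132.966 mg/L
Dose 4 (200 mg at t=15 h): 200·exp(−0.08664·4) = 141.421 mg/L
C(19) = 22.169 + 121.894 + 132.966 + 141.421 = 418.450 mg/L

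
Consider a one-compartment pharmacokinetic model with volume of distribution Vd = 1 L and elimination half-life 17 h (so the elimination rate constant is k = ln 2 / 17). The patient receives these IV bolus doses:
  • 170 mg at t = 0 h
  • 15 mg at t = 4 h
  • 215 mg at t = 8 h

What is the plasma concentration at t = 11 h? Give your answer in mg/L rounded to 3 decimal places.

k = ln 2 / 17 = 0.04077 per h
Dose 1 (170 mg at t=0 h): 170·exp(−0.04077·11) = 108.559 mg/L
Dose 2 (15 mg at t=4 h): 15·exp(−0.04077·7) = 11.276 mg/L
Dose 3 (215 mg at t=8 h): 215·exp(−0.04077·3) = 190.246 mg/L
C(11) = 108.559 + 11.276 + 190.246 = 310.080 mg/L

310.080 mg/L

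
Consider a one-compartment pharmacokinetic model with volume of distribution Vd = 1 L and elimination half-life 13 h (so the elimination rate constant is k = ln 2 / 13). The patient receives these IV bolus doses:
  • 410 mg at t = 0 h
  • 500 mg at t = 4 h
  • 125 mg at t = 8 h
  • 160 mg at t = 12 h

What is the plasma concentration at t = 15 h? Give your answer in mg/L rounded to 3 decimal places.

684.809 mg/L

k = ln 2 / 13 = 0.05332 per h
Dose 1 (410 mg at t=0 h): 410·exp(−0.05332·15) = 184.264 mg/L
Dose 2 (500 mg at t=4 h): 500·exp(−0.05332·11) = 278.133 mg/L
Dose 3 (125 mg at t=8 h): 125·exp(−0.05332·7) = 86.063 mg/L
Dose 4 (160 mg at t=12 h): 160·exp(−0.05332·3) = 136.349 mg/L
C(15) = 184.264 + 278.133 + 86.063 + 136.349 = 684.809 mg/L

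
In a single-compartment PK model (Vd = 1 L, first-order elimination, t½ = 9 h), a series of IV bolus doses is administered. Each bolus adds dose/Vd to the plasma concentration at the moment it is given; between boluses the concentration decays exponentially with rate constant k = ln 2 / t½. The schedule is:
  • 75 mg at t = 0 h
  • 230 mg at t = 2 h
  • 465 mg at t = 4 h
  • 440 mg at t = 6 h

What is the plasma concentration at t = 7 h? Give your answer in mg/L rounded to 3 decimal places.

976.691 mg/L

k = ln 2 / 9 = 0.07702 per h
Dose 1 (75 mg at t=0 h): 75·exp(−0.07702·7) = 43.745 mg/L
Dose 2 (230 mg at t=2 h): 230·exp(−0.07702·5) = 156.491 mg/L
Dose 3 (465 mg at t=4 h): 465·exp(−0.07702·3) = 369.071 mg/L
Dose 4 (440 mg at t=6 h): 440·exp(−0.07702·1) = 407.385 mg/L
C(7) = 43.745 + 156.491 + 369.071 + 407.385 = 976.691 mg/L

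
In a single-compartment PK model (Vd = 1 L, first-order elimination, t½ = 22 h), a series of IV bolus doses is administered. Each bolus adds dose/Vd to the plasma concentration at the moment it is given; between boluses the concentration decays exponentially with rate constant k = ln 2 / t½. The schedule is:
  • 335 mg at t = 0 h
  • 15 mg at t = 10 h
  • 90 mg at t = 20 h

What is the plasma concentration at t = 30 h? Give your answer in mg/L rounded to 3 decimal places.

203.846 mg/L

k = ln 2 / 22 = 0.03151 per h
Dose 1 (335 mg at t=0 h): 335·exp(−0.03151·30) = 130.182 mg/L
Dose 2 (15 mg at t=10 h): 15·exp(−0.03151·20) = 7.988 mg/L
Dose 3 (90 mg at t=20 h): 90·exp(−0.03151·10) = 65.677 mg/L
C(30) = 130.182 + 7.988 + 65.677 = 203.846 mg/L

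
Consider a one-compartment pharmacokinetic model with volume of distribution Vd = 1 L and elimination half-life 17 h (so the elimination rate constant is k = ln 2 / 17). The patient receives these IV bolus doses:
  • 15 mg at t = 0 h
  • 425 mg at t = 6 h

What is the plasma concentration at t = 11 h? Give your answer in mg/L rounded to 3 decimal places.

k = ln 2 / 17 = 0.04077 per h
Dose 1 (15 mg at t=0 h): 15·exp(−0.04077·11) = 9.579 mg/L
Dose 2 (425 mg at t=6 h): 425·exp(−0.04077·5) = 346.618 mg/L
C(11) = 9.579 + 346.618 = 356.196 mg/L

356.196 mg/L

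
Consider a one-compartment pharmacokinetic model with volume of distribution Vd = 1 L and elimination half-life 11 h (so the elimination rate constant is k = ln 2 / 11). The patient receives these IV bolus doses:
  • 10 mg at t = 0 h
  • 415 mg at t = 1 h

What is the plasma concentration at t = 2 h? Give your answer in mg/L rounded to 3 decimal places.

398.472 mg/L

k = ln 2 / 11 = 0.06301 per h
Dose 1 (10 mg at t=0 h): 10·exp(−0.06301·2) = 8.816 mg/L
Dose 2 (415 mg at t=1 h): 415·exp(−0.06301·1) = 389.656 mg/L
C(2) = 8.816 + 389.656 = 398.472 mg/L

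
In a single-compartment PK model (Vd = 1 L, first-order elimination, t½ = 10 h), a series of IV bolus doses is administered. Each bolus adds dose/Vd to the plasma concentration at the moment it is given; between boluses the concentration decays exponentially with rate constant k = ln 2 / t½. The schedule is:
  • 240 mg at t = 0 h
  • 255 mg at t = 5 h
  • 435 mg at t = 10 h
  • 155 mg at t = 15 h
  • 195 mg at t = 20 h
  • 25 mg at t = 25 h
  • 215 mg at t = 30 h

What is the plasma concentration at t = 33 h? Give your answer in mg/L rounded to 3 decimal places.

k = ln 2 / 10 = 0.06931 per h
Dose 1 (240 mg at t=0 h): 240·exp(−0.06931·33) = 24.368 mg/L
Dose 2 (255 mg at t=5 h): 255·exp(−0.06931·28) = 36.615 mg/L
Dose 3 (435 mg at t=10 h): 435·exp(−0.06931·23) = 88.332 mg/L
Dose 4 (155 mg at t=15 h): 155·exp(−0.06931·18) = 44.512 mg/L
Dose 5 (195 mg at t=20 h): 195·exp(−0.06931·13) = 79.195 mg/L
Dose 6 (25 mg at t=25 h): 25·exp(−0.06931·8) = 14.359 mg/L
Dose 7 (215 mg at t=30 h): 215·exp(−0.06931·3) = 174.634 mg/L
C(33) = 24.368 + 36.615 + 88.332 + 44.512 + 79.195 + 14.359 + 174.634 = 462.014 mg/L

462.014 mg/L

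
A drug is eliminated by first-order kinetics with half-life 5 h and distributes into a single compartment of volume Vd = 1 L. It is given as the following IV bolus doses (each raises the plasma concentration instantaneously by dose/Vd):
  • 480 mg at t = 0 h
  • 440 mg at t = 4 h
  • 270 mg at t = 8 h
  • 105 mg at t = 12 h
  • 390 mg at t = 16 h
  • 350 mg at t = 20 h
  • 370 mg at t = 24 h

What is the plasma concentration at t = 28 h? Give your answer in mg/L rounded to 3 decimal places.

k = ln 2 / 5 = 0.13863 per h
Dose 1 (480 mg at t=0 h): 480·exp(−0.13863·28) = 9.896 mg/L
Dose 2 (440 mg at t=4 h): 440·exp(−0.13863·24) = 15.795 mg/L
Dose 3 (270 mg at t=8 h): 270·exp(−0.13863·20) = 16.875 mg/L
Dose 4 (105 mg at t=12 h): 105·exp(−0.13863·16) = 11.426 mg/L
Dose 5 (390 mg at t=16 h): 390·exp(−0.13863·12) = 73.891 mg/L
Dose 6 (350 mg at t=20 h): 350·exp(−0.13863·8) = 115.457 mg/L
Dose 7 (370 mg at t=24 h): 370·exp(−0.13863·4) = 212.509 mg/L
C(28) = 9.896 + 15.795 + 16.875 + 11.426 + 73.891 + 115.457 + 212.509 = 455.849 mg/L

455.849 mg/L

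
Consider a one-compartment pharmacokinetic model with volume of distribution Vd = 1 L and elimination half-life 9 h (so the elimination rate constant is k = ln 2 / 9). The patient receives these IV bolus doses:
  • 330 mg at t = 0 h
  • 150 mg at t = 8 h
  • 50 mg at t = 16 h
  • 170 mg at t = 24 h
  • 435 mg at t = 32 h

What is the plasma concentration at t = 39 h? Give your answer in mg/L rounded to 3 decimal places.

345.920 mg/L

k = ln 2 / 9 = 0.07702 per h
Dose 1 (330 mg at t=0 h): 330·exp(−0.07702·39) = 16.370 mg/L
Dose 2 (150 mg at t=8 h): 150·exp(−0.07702·31) = 13.779 mg/L
Dose 3 (50 mg at t=16 h): 50·exp(−0.07702·23) = 8.505 mg/L
Dose 4 (170 mg at t=24 h): 170·exp(−0.07702·15) = 53.547 mg/L
Dose 5 (435 mg at t=32 h): 435·exp(−0.07702·7) = 253.720 mg/L
C(39) = 16.370 + 13.779 + 8.505 + 53.547 + 253.720 = 345.920 mg/L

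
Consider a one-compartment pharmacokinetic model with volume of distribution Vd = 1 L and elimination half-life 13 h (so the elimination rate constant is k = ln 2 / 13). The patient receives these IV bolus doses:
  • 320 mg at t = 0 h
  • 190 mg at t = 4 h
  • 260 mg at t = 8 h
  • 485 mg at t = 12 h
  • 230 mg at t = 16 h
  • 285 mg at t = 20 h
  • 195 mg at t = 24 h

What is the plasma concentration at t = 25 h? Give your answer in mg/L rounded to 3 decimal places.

1039.443 mg/L

k = ln 2 / 13 = 0.05332 per h
Dose 1 (320 mg at t=0 h): 320·exp(−0.05332·25) = 84.381 mg/L
Dose 2 (190 mg at t=4 h): 190·exp(−0.05332·21) = 62.012 mg/L
Dose 3 (260 mg at t=8 h): 260·exp(−0.05332·17) = 105.031 mg/L
Dose 4 (485 mg at t=12 h): 485·exp(−0.05332·13) = 242.500 mg/L
Dose 5 (230 mg at t=16 h): 230·exp(−0.05332·9) = 142.339 mg/L
Dose 6 (285 mg at t=20 h): 285·exp(−0.05332·5) = 218.305 mg/L
Dose 7 (195 mg at t=24 h): 195·exp(−0.05332·1) = 184.875 mg/L
C(25) = 84.381 + 62.012 + 105.031 + 242.500 + 142.339 + 218.305 + 184.875 = 1039.443 mg/L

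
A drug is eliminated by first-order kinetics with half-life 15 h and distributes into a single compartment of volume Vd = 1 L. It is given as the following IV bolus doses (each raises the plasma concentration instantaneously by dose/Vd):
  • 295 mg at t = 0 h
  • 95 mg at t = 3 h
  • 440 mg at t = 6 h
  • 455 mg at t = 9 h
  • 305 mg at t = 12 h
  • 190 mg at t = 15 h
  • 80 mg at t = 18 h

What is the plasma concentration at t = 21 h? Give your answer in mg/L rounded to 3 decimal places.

1049.326 mg/L

k = ln 2 / 15 = 0.04621 per h
Dose 1 (295 mg at t=0 h): 295·exp(−0.04621·21) = 111.784 mg/L
Dose 2 (95 mg at t=3 h): 95·exp(−0.04621·18) = 41.351 mg/L
Dose 3 (440 mg at t=6 h): 440·exp(−0.04621·15) = 220.000 mg/L
Dose 4 (455 mg at t=9 h): 455·exp(−0.04621·12) = 261.329 mg/L
Dose 5 (305 mg at t=12 h): 305·exp(−0.04621·9) = 201.225 mg/L
Dose 6 (190 mg at t=15 h): 190·exp(−0.04621·6) = 143.993 mg/L
Dose 7 (80 mg at t=18 h): 80·exp(−0.04621·3) = 69.644 mg/L
C(21) = 111.784 + 41.351 + 220.000 + 261.329 + 201.225 + 143.993 + 69.644 = 1049.326 mg/L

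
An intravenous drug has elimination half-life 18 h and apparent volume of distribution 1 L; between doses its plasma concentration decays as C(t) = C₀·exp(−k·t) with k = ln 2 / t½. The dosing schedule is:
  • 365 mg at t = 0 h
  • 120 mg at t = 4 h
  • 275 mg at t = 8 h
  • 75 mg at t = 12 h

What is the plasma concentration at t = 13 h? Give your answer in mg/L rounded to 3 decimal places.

k = ln 2 / 18 = 0.03851 per h
Dose 1 (365 mg at t=0 h): 365·exp(−0.03851·13) = 221.250 mg/L
Dose 2 (120 mg at t=4 h): 120·exp(−0.03851·9) = 84.853 mg/L
Dose 3 (275 mg at t=8 h): 275·exp(−0.03851·5) = 226.837 mg/L
Dose 4 (75 mg at t=12 h): 75·exp(−0.03851·1) = 72.167 mg/L
C(13) = 221.250 + 84.853 + 226.837 + 72.167 = 605.106 mg/L

605.106 mg/L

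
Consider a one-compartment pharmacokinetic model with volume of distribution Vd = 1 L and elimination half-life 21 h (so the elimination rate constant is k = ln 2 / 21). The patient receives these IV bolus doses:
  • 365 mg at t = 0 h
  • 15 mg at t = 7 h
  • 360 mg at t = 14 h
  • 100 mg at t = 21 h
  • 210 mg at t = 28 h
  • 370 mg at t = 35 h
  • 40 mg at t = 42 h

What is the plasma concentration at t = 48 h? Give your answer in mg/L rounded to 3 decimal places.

k = ln 2 / 21 = 0.03301 per h
Dose 1 (365 mg at t=0 h): 365·exp(−0.03301·48) = 74.856 mg/L
Dose 2 (15 mg at t=7 h): 15·exp(−0.03301·41) = 3.876 mg/L
Dose 3 (360 mg at t=14 h): 360·exp(−0.03301·34) = 117.198 mg/L
Dose 4 (100 mg at t=21 h): 100·exp(−0.03301·27) = 41.017 mg/L
Dose 5 (210 mg at t=28 h): 210·exp(−0.03301·20) = 108.524 mg/L
Dose 6 (370 mg at t=35 h): 370·exp(−0.03301·13) = 240.907 mg/L
Dose 7 (40 mg at t=42 h): 40·exp(−0.03301·6) = 32.813 mg/L
C(48) = 74.856 + 3.876 + 117.198 + 41.017 + 108.524 + 240.907 + 32.813 = 619.191 mg/L

619.191 mg/L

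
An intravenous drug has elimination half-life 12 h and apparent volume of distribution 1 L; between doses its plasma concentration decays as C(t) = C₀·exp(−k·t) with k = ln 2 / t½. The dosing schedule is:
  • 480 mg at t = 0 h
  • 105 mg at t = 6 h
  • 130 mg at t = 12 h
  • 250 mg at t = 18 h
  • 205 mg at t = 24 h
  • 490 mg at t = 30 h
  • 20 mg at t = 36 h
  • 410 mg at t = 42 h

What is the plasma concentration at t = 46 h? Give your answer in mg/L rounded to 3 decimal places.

k = ln 2 / 12 = 0.05776 per h
Dose 1 (480 mg at t=0 h): 480·exp(−0.05776·46) = 33.674 mg/L
Dose 2 (105 mg at t=6 h): 105·exp(−0.05776·40) = 10.417 mg/L
Dose 3 (130 mg at t=12 h): 130·exp(−0.05776·34) = 18.240 mg/L
Dose 4 (250 mg at t=18 h): 250·exp(−0.05776·28) = 49.606 mg/L
Dose 5 (205 mg at t=24 h): 205·exp(−0.05776·22) = 57.526 mg/L
Dose 6 (490 mg at t=30 h): 490·exp(−0.05776·16) = 194.457 mg/L
Dose 7 (20 mg at t=36 h): 20·exp(−0.05776·10) = 11.225 mg/L
Dose 8 (410 mg at t=42 h): 410·exp(−0.05776·4) = 325.417 mg/L
C(46) = 33.674 + 10.417 + 18.240 + 49.606 + 57.526 + 194.457 + 11.225 + 325.417 = 700.562 mg/L

700.562 mg/L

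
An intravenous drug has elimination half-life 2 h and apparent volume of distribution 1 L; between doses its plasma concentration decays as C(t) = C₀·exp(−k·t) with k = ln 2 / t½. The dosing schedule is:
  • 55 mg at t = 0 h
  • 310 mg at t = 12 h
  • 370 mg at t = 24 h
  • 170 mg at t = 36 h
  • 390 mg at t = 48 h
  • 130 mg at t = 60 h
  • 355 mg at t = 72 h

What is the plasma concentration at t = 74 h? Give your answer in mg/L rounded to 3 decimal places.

k = ln 2 / 2 = 0.34657 per h
Dose 1 (55 mg at t=0 h): 55·exp(−0.34657·74) = 0.000 mg/L
Dose 2 (310 mg at t=12 h): 310·exp(−0.34657·62) = 0.000 mg/L
Dose 3 (370 mg at t=24 h): 370·exp(−0.34657·50) = 0.000 mg/L
Dose 4 (170 mg at t=36 h): 170·exp(−0.34657·38) = 0.000 mg/L
Dose 5 (390 mg at t=48 h): 390·exp(−0.34657·26) = 0.048 mg/L
Dose 6 (130 mg at t=60 h): 130·exp(−0.34657·14) = 1.016 mg/L
Dose 7 (355 mg at t=72 h): 355·exp(−0.34657·2) = 177.500 mg/L
C(74) = 0.000 + 0.000 + 0.000 + 0.000 + 0.048 + 1.016 + 177.500 = 178.564 mg/L

178.564 mg/L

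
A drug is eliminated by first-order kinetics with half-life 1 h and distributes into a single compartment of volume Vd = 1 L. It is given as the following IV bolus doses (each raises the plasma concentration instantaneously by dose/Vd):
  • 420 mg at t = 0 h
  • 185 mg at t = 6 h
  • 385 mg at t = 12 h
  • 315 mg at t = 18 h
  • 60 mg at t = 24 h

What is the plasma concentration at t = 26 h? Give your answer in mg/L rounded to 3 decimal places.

k = ln 2 / 1 = 0.69315 per h
Dose 1 (420 mg at t=0 h): 420·exp(−0.69315·26) = 0.000 mg/L
Dose 2 (185 mg at t=6 h): 185·exp(−0.69315·20) = 0.000 mg/L
Dose 3 (385 mg at t=12 h): 385·exp(−0.69315·14) = 0.023 mg/L
Dose 4 (315 mg at t=18 h): 315·exp(−0.69315·8) = 1.230 mg/L
Dose 5 (60 mg at t=24 h): 60·exp(−0.69315·2) = 15.000 mg/L
C(26) = 0.000 + 0.000 + 0.023 + 1.230 + 15.000 = 16.254 mg/L

16.254 mg/L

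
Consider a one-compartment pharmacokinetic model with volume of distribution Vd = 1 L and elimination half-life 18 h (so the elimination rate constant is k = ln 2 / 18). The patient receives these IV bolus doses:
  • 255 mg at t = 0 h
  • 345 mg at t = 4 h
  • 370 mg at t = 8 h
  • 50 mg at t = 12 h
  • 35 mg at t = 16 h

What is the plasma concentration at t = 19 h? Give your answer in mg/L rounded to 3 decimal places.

k = ln 2 / 18 = 0.03851 per h
Dose 1 (255 mg at t=0 h): 255·exp(−0.03851·19) = 122.684 mg/L
Dose 2 (345 mg at t=4 h): 345·exp(−0.03851·15) = 193.625 mg/L
Dose 3 (370 mg at t=8 h): 370·exp(−0.03851·11) = 242.236 mg/L
Dose 4 (50 mg at t=12 h): 50·exp(−0.03851·7) = 38.186 mg/L
Dose 5 (35 mg at t=16 h): 35·exp(−0.03851·3) = 31.181 mg/L
C(19) = 122.684 + 193.625 + 242.236 + 38.186 + 31.181 = 627.912 mg/L

627.912 mg/L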